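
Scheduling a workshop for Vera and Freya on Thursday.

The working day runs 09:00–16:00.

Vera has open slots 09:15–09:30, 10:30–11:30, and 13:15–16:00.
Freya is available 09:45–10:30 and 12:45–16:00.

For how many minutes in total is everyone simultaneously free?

Vera ∩ Freya: 13:15–16:00.
Total common minutes: 165.

165 minutes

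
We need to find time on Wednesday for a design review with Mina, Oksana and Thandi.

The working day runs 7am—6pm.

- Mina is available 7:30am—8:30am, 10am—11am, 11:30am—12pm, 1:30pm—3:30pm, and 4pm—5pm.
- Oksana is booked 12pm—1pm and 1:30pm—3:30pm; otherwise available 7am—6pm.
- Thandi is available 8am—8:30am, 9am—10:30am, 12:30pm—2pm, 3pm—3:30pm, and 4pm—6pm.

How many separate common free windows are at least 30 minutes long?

3

Oksana free within 07:00–18:00: 07:00–12:00, 13:00–13:30, 15:30–18:00.
Mina ∩ Oksana: 07:30–08:30, 10:00–11:00, 11:30–12:00, 16:00–17:00.
Mina ∩ Oksana ∩ Thandi: 08:00–08:30, 10:00–10:30, 16:00–17:00.
Windows ≥ 30 min: 08:00–08:30, 10:00–10:30, 16:00–17:00.
That's 3 windows.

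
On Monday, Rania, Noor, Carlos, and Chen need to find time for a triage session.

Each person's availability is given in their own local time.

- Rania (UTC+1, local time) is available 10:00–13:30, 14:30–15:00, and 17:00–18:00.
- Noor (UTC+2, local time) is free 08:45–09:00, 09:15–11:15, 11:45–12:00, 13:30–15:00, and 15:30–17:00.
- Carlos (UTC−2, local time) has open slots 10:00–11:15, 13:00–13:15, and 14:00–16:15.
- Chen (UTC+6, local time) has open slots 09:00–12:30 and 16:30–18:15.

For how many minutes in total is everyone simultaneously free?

15 minutes

Rania → UTC: 09:00–12:30, 13:30–14:00, 16:00–17:00.
Noor → UTC: 06:45–07:00, 07:15–09:15, 09:45–10:00, 11:30–13:00, 13:30–15:00.
Carlos → UTC: 12:00–13:15, 15:00–15:15, 16:00–18:15.
Chen → UTC: 03:00–06:30, 10:30–12:15.
Rania ∩ Noor: 09:00–09:15, 09:45–10:00, 11:30–12:30, 13:30–14:00.
Rania ∩ Noor ∩ Carlos: 12:00–12:30.
Rania ∩ Noor ∩ Carlos ∩ Chen: 12:00–12:15.
Total common minutes: 15.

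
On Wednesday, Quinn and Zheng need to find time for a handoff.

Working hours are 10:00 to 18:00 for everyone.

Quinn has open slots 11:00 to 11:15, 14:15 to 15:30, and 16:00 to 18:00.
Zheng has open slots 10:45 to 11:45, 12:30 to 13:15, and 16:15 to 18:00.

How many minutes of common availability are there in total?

Quinn ∩ Zheng: 11:00–11:15, 16:15–18:00.
Total common minutes: 15 + 105 = 120.

120 minutes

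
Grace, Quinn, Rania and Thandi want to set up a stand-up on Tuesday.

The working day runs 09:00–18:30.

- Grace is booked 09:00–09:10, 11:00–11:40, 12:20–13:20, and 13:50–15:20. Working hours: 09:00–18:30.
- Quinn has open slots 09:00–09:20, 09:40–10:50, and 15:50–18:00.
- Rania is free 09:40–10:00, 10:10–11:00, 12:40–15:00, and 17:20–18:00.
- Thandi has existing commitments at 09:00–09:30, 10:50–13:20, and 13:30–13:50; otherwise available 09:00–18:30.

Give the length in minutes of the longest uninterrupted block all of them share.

40 minutes

Grace free within 09:00–18:30: 09:10–11:00, 11:40–12:20, 13:20–13:50, 15:20–18:30.
Thandi free within 09:00–18:30: 09:30–10:50, 13:20–13:30, 13:50–18:30.
Grace ∩ Quinn: 09:10–09:20, 09:40–10:50, 15:50–18:00.
Grace ∩ Quinn ∩ Rania: 09:40–10:00, 10:10–10:50, 17:20–18:00.
Grace ∩ Quinn ∩ Rania ∩ Thandi: 09:40–10:00, 10:10–10:50, 17:20–18:00.
Common window lengths: 20, 40, 40 min; longest is 40.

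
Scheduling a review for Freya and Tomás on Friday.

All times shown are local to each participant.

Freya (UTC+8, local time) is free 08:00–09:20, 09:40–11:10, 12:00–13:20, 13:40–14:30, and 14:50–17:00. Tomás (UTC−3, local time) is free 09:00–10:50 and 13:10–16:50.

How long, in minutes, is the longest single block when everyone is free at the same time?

Freya → UTC: 00:00–01:20, 01:40–03:10, 04:00–05:20, 05:40–06:30, 06:50–09:00.
Tomás → UTC: 12:00–13:50, 16:10–19:50.
Freya ∩ Tomás: (none).
No common window.

0 minutes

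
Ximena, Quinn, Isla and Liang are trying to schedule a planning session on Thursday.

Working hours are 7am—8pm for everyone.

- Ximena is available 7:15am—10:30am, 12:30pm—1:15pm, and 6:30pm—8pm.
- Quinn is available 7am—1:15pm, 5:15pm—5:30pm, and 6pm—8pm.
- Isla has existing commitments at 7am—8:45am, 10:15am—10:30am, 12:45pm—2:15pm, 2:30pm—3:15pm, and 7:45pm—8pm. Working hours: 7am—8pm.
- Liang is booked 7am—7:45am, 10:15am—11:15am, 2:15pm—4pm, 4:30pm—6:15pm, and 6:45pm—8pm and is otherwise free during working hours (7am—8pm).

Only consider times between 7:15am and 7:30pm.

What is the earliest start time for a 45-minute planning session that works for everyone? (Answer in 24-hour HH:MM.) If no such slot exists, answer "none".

08:45

Isla free within 07:00–20:00: 08:45–10:15, 10:30–12:45, 14:15–14:30, 15:15–19:45.
Liang free within 07:00–20:00: 07:45–10:15, 11:15–14:15, 16:00–16:30, 18:15–18:45.
Ximena ∩ Quinn: 07:15–10:30, 12:30–13:15, 18:30–20:00.
Ximena ∩ Quinn ∩ Isla: 08:45–10:15, 12:30–12:45, 18:30–19:45.
Ximena ∩ Quinn ∩ Isla ∩ Liang: 08:45–10:15, 12:30–12:45, 18:30–18:45.
Restricted to 07:15–19:30: 08:45–10:15, 12:30–12:45, 18:30–18:45.
Windows ≥ 45 min: 08:45–10:15.
Earliest such window starts at 08:45.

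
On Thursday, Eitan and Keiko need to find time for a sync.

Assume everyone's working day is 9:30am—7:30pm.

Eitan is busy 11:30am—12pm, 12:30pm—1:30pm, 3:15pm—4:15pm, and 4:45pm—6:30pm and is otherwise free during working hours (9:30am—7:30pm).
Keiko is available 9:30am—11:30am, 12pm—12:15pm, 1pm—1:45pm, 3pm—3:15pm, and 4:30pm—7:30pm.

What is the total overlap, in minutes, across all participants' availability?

240 minutes

Eitan free within 09:30–19:30: 09:30–11:30, 12:00–12:30, 13:30–15:15, 16:15–16:45, 18:30–19:30.
Eitan ∩ Keiko: 09:30–11:30, 12:00–12:15, 13:30–13:45, 15:00–15:15, 16:30–16:45, 18:30–19:30.
Total common minutes: 120 + 15 + 15 + 15 + 15 + 60 = 240.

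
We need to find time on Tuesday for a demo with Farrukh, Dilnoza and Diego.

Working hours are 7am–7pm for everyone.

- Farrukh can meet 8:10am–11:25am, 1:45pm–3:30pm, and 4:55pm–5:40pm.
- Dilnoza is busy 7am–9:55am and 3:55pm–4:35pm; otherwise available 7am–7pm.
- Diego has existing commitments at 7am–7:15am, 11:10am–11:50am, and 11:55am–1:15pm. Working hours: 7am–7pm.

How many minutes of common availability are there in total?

225 minutes

Dilnoza free within 07:00–19:00: 09:55–15:55, 16:35–19:00.
Diego free within 07:00–19:00: 07:15–11:10, 11:50–11:55, 13:15–19:00.
Farrukh ∩ Dilnoza: 09:55–11:25, 13:45–15:30, 16:55–17:40.
Farrukh ∩ Dilnoza ∩ Diego: 09:55–11:10, 13:45–15:30, 16:55–17:40.
Total common minutes: 75 + 105 + 45 = 225.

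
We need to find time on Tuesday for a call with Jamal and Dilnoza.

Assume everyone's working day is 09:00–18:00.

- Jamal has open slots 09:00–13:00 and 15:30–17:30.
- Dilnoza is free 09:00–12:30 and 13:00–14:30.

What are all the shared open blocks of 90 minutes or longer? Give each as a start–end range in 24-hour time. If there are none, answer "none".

09:00–12:30

Jamal ∩ Dilnoza: 09:00–12:30.
Windows ≥ 90 min: 09:00–12:30.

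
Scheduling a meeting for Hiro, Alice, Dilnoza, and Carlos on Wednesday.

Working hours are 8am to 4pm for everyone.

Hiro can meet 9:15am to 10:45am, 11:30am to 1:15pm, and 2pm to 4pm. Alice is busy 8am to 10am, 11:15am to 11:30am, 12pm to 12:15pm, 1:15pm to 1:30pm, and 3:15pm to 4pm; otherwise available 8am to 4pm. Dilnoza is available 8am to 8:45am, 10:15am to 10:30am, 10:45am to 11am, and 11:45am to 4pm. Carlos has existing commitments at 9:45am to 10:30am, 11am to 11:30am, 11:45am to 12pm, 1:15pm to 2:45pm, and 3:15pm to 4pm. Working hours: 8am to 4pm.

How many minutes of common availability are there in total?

Alice free within 08:00–16:00: 10:00–11:15, 11:30–12:00, 12:15–13:15, 13:30–15:15.
Carlos free within 08:00–16:00: 08:00–09:45, 10:30–11:00, 11:30–11:45, 12:00–13:15, 14:45–15:15.
Hiro ∩ Alice: 10:00–10:45, 11:30–12:00, 12:15–13:15, 14:00–15:15.
Hiro ∩ Alice ∩ Dilnoza: 10:15–10:30, 11:45–12:00, 12:15–13:15, 14:00–15:15.
Hiro ∩ Alice ∩ Dilnoza ∩ Carlos: 12:15–13:15, 14:45–15:15.
Total common minutes: 60 + 30 = 90.

90 minutes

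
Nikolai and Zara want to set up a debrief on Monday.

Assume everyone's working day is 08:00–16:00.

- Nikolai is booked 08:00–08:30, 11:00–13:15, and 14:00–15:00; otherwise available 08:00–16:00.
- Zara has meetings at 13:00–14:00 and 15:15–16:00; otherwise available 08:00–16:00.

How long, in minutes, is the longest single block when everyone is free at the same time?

150 minutes

Nikolai free within 08:00–16:00: 08:30–11:00, 13:15–14:00, 15:00–16:00.
Zara free within 08:00–16:00: 08:00–13:00, 14:00–15:15.
Nikolai ∩ Zara: 08:30–11:00, 15:00–15:15.
Common window lengths: 150, 15 min; longest is 150.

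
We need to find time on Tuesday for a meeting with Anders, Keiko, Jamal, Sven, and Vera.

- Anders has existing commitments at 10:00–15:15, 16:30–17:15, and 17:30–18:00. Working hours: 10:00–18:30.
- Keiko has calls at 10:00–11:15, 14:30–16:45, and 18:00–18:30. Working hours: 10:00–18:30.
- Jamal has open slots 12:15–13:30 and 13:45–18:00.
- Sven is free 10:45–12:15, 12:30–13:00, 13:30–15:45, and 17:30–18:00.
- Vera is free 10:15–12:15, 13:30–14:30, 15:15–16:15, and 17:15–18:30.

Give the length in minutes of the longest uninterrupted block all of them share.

Anders free within 10:00–18:30: 15:15–16:30, 17:15–17:30, 18:00–18:30.
Keiko free within 10:00–18:30: 11:15–14:30, 16:45–18:00.
Anders ∩ Keiko: 17:15–17:30.
Anders ∩ Keiko ∩ Jamal: 17:15–17:30.
Anders ∩ Keiko ∩ Jamal ∩ Sven: (none).
Anders ∩ Keiko ∩ Jamal ∩ Sven ∩ Vera: (none).
No common window.

0 minutes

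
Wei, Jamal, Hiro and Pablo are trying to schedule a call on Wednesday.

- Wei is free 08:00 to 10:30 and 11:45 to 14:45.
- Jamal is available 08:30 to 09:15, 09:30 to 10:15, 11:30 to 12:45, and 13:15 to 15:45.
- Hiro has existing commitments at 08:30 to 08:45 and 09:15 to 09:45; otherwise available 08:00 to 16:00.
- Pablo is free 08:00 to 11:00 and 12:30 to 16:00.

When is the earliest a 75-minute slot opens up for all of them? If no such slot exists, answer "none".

Hiro free within 08:00–16:00: 08:00–08:30, 08:45–09:15, 09:45–16:00.
Wei ∩ Jamal: 08:30–09:15, 09:30–10:15, 11:45–12:45, 13:15–14:45.
Wei ∩ Jamal ∩ Hiro: 08:45–09:15, 09:45–10:15, 11:45–12:45, 13:15–14:45.
Wei ∩ Jamal ∩ Hiro ∩ Pablo: 08:45–09:15, 09:45–10:15, 12:30–12:45, 13:15–14:45.
Windows ≥ 75 min: 13:15–14:45.
Earliest such window starts at 13:15.

13:15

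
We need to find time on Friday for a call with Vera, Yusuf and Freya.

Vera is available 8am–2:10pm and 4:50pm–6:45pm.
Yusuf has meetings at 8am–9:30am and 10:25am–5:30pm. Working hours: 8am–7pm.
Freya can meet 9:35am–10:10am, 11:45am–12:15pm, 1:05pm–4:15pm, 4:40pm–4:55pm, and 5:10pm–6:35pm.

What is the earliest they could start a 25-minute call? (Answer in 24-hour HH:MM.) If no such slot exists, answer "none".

Yusuf free within 08:00–19:00: 09:30–10:25, 17:30–19:00.
Vera ∩ Yusuf: 09:30–10:25, 17:30–18:45.
Vera ∩ Yusuf ∩ Freya: 09:35–10:10, 17:30–18:35.
Windows ≥ 25 min: 09:35–10:10, 17:30–18:35.
Earliest such window starts at 09:35.

09:35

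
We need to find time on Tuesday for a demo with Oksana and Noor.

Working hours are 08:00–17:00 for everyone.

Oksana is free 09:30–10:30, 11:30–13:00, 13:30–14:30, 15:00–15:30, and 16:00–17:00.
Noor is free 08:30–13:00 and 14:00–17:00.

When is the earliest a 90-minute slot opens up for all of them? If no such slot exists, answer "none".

11:30

Oksana ∩ Noor: 09:30–10:30, 11:30–13:00, 14:00–14:30, 15:00–15:30, 16:00–17:00.
Windows ≥ 90 min: 11:30–13:00.
Earliest such window starts at 11:30.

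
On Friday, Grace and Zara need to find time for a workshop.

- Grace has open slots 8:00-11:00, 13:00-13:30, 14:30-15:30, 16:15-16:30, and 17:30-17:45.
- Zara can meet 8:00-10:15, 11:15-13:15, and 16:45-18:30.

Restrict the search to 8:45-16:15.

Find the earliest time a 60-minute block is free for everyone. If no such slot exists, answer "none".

Grace ∩ Zara: 08:00–10:15, 13:00–13:15, 17:30–17:45.
Restricted to 08:45–16:15: 08:45–10:15, 13:00–13:15.
Windows ≥ 60 min: 08:45–10:15.
Earliest such window starts at 08:45.

08:45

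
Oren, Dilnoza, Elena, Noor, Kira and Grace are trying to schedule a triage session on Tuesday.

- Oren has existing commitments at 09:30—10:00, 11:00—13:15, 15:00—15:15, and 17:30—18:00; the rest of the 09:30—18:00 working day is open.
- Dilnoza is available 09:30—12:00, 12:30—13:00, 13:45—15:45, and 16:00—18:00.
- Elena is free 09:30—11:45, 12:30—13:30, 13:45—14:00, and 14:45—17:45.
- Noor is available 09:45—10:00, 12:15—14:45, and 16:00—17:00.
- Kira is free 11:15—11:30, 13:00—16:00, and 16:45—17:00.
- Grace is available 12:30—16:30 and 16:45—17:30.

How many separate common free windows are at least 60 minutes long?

0

Oren free within 09:30–18:00: 10:00–11:00, 13:15–15:00, 15:15–17:30.
Oren ∩ Dilnoza: 10:00–11:00, 13:45–15:00, 15:15–15:45, 16:00–17:30.
Oren ∩ Dilnoza ∩ Elena: 10:00–11:00, 13:45–14:00, 14:45–15:00, 15:15–15:45, 16:00–17:30.
Oren ∩ Dilnoza ∩ Elena ∩ Noor: 13:45–14:00, 16:00–17:00.
Oren ∩ Dilnoza ∩ Elena ∩ Noor ∩ Kira: 13:45–14:00, 16:45–17:00.
Oren ∩ Dilnoza ∩ Elena ∩ Noor ∩ Kira ∩ Grace: 13:45–14:00, 16:45–17:00.
Windows ≥ 60 min: (none).
That's 0 windows.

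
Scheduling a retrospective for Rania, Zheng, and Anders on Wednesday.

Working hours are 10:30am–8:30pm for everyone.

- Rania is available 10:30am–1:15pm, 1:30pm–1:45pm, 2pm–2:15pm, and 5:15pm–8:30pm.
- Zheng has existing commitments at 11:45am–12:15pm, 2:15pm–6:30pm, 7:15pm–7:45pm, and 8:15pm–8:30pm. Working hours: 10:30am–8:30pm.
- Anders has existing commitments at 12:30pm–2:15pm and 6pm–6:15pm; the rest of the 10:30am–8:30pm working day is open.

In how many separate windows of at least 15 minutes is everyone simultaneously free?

Zheng free within 10:30–20:30: 10:30–11:45, 12:15–14:15, 18:30–19:15, 19:45–20:15.
Anders free within 10:30–20:30: 10:30–12:30, 14:15–18:00, 18:15–20:30.
Rania ∩ Zheng: 10:30–11:45, 12:15–13:15, 13:30–13:45, 14:00–14:15, 18:30–19:15, 19:45–20:15.
Rania ∩ Zheng ∩ Anders: 10:30–11:45, 12:15–12:30, 18:30–19:15, 19:45–20:15.
Windows ≥ 15 min: 10:30–11:45, 12:15–12:30, 18:30–19:15, 19:45–20:15.
That's 4 windows.

4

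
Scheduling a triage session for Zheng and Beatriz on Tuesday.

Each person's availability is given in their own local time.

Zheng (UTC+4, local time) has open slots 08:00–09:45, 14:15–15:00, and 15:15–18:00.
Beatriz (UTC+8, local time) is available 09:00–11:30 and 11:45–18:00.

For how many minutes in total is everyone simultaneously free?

105 minutes

Zheng → UTC: 04:00–05:45, 10:15–11:00, 11:15–14:00.
Beatriz → UTC: 01:00–03:30, 03:45–10:00.
Zheng ∩ Beatriz: 04:00–05:45.
Total common minutes: 105.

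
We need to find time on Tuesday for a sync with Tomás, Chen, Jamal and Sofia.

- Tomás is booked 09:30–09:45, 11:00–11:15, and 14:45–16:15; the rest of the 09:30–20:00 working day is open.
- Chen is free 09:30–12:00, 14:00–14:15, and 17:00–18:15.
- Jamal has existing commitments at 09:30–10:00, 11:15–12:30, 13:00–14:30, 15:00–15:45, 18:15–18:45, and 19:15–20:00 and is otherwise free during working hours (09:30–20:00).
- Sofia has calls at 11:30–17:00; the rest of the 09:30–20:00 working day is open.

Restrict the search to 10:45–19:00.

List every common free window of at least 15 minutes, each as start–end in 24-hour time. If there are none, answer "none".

10:45–11:00, 17:00–18:15

Tomás free within 09:30–20:00: 09:45–11:00, 11:15–14:45, 16:15–20:00.
Jamal free within 09:30–20:00: 10:00–11:15, 12:30–13:00, 14:30–15:00, 15:45–18:15, 18:45–19:15.
Sofia free within 09:30–20:00: 09:30–11:30, 17:00–20:00.
Tomás ∩ Chen: 09:45–11:00, 11:15–12:00, 14:00–14:15, 17:00–18:15.
Tomás ∩ Chen ∩ Jamal: 10:00–11:00, 17:00–18:15.
Tomás ∩ Chen ∩ Jamal ∩ Sofia: 10:00–11:00, 17:00–18:15.
Restricted to 10:45–19:00: 10:45–11:00, 17:00–18:15.
Windows ≥ 15 min: 10:45–11:00, 17:00–18:15.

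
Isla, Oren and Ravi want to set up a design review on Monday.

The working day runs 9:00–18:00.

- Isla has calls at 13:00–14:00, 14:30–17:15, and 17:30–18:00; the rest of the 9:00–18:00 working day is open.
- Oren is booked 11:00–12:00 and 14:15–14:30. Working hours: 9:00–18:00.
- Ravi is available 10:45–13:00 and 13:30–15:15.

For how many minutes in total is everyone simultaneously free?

90 minutes

Isla free within 09:00–18:00: 09:00–13:00, 14:00–14:30, 17:15–17:30.
Oren free within 09:00–18:00: 09:00–11:00, 12:00–14:15, 14:30–18:00.
Isla ∩ Oren: 09:00–11:00, 12:00–13:00, 14:00–14:15, 17:15–17:30.
Isla ∩ Oren ∩ Ravi: 10:45–11:00, 12:00–13:00, 14:00–14:15.
Total common minutes: 15 + 60 + 15 = 90.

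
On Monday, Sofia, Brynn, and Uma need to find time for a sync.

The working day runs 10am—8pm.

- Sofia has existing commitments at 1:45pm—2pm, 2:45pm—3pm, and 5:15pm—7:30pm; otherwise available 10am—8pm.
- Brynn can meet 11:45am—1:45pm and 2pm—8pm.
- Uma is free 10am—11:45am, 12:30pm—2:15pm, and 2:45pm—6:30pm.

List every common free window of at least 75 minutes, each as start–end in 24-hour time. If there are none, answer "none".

12:30–13:45, 15:00–17:15

Sofia free within 10:00–20:00: 10:00–13:45, 14:00–14:45, 15:00–17:15, 19:30–20:00.
Sofia ∩ Brynn: 11:45–13:45, 14:00–14:45, 15:00–17:15, 19:30–20:00.
Sofia ∩ Brynn ∩ Uma: 12:30–13:45, 14:00–14:15, 15:00–17:15.
Windows ≥ 75 min: 12:30–13:45, 15:00–17:15.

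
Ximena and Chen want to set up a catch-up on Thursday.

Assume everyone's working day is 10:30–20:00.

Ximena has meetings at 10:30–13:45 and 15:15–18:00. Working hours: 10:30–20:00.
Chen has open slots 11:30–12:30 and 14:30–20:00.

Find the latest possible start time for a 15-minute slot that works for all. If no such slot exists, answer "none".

19:45

Ximena free within 10:30–20:00: 13:45–15:15, 18:00–20:00.
Ximena ∩ Chen: 14:30–15:15, 18:00–20:00.
Windows ≥ 15 min: 14:30–15:15, 18:00–20:00.
Latest start in the last window 18:00–20:00 is 20:00 − 15 min = 19:45.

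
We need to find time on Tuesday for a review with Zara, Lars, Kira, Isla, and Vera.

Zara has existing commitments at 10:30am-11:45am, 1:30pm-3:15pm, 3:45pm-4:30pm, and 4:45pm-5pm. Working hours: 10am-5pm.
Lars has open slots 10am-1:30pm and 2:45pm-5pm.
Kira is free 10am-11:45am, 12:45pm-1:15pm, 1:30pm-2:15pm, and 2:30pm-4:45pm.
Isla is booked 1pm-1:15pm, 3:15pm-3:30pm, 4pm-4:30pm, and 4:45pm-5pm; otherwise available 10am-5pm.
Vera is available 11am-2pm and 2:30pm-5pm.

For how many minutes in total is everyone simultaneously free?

Zara free within 10:00–17:00: 10:00–10:30, 11:45–13:30, 15:15–15:45, 16:30–16:45.
Isla free within 10:00–17:00: 10:00–13:00, 13:15–15:15, 15:30–16:00, 16:30–16:45.
Zara ∩ Lars: 10:00–10:30, 11:45–13:30, 15:15–15:45, 16:30–16:45.
Zara ∩ Lars ∩ Kira: 10:00–10:30, 12:45–13:15, 15:15–15:45, 16:30–16:45.
Zara ∩ Lars ∩ Kira ∩ Isla: 10:00–10:30, 12:45–13:00, 15:30–15:45, 16:30–16:45.
Zara ∩ Lars ∩ Kira ∩ Isla ∩ Vera: 12:45–13:00, 15:30–15:45, 16:30–16:45.
Total common minutes: 15 + 15 + 15 = 45.

45 minutes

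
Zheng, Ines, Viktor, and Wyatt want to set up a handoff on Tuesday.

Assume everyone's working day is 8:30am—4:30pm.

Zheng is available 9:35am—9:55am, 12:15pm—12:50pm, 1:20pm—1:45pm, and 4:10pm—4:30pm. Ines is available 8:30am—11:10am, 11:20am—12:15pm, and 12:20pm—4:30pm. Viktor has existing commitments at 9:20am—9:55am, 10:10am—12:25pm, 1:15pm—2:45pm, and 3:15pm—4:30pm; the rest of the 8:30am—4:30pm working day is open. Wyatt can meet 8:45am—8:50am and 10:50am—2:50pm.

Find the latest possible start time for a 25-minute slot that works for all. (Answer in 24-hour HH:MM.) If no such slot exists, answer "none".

Viktor free within 08:30–16:30: 08:30–09:20, 09:55–10:10, 12:25–13:15, 14:45–15:15.
Zheng ∩ Ines: 09:35–09:55, 12:20–12:50, 13:20–13:45, 16:10–16:30.
Zheng ∩ Ines ∩ Viktor: 12:25–12:50.
Zheng ∩ Ines ∩ Viktor ∩ Wyatt: 12:25–12:50.
Windows ≥ 25 min: 12:25–12:50.
Latest start in the last window 12:25–12:50 is 12:50 − 25 min = 12:25.

12:25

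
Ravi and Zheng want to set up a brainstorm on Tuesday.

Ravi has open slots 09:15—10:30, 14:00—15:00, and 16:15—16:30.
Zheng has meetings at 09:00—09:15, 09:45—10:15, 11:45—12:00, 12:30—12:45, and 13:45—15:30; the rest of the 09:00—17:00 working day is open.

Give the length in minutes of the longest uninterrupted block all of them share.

30 minutes

Zheng free within 09:00–17:00: 09:15–09:45, 10:15–11:45, 12:00–12:30, 12:45–13:45, 15:30–17:00.
Ravi ∩ Zheng: 09:15–09:45, 10:15–10:30, 16:15–16:30.
Common window lengths: 30, 15, 15 min; longest is 30.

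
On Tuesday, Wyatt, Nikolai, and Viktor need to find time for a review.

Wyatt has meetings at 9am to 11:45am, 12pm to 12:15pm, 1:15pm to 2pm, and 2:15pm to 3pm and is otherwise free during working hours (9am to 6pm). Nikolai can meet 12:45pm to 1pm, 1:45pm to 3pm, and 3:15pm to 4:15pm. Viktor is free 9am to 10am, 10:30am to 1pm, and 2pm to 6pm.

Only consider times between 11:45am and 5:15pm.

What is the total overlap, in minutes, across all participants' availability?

90 minutes

Wyatt free within 09:00–18:00: 11:45–12:00, 12:15–13:15, 14:00–14:15, 15:00–18:00.
Wyatt ∩ Nikolai: 12:45–13:00, 14:00–14:15, 15:15–16:15.
Wyatt ∩ Nikolai ∩ Viktor: 12:45–13:00, 14:00–14:15, 15:15–16:15.
Restricted to 11:45–17:15: 12:45–13:00, 14:00–14:15, 15:15–16:15.
Total common minutes: 15 + 15 + 60 = 90.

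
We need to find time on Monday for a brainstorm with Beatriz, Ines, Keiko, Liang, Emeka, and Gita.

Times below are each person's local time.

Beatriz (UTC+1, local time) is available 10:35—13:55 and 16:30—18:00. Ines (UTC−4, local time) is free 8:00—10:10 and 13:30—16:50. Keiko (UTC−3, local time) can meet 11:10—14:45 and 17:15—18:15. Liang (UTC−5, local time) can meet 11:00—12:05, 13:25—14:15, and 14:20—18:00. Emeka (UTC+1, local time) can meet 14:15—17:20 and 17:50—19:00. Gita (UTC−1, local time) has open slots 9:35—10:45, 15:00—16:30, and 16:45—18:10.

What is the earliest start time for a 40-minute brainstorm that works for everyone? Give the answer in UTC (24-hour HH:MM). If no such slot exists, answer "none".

none

Beatriz → UTC: 09:35–12:55, 15:30–17:00.
Ines → UTC: 12:00–14:10, 17:30–20:50.
Keiko → UTC: 14:10–17:45, 20:15–21:15.
Liang → UTC: 16:00–17:05, 18:25–19:15, 19:20–23:00.
Emeka → UTC: 13:15–16:20, 16:50–18:00.
Gita → UTC: 10:35–11:45, 16:00–17:30, 17:45–19:10.
Beatriz ∩ Ines: 12:00–12:55.
Beatriz ∩ Ines ∩ Keiko: (none).
Beatriz ∩ Ines ∩ Keiko ∩ Liang: (none).
Beatriz ∩ Ines ∩ Keiko ∩ Liang ∩ Emeka: (none).
Beatriz ∩ Ines ∩ Keiko ∩ Liang ∩ Emeka ∩ Gita: (none).
Windows ≥ 40 min: (none).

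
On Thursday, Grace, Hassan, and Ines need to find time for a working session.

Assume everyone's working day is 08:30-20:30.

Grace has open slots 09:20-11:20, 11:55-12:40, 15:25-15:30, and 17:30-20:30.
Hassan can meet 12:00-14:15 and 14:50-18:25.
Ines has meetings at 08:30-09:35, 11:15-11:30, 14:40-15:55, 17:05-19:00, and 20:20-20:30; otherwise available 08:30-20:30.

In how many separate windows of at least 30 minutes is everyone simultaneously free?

Ines free within 08:30–20:30: 09:35–11:15, 11:30–14:40, 15:55–17:05, 19:00–20:20.
Grace ∩ Hassan: 12:00–12:40, 15:25–15:30, 17:30–18:25.
Grace ∩ Hassan ∩ Ines: 12:00–12:40.
Windows ≥ 30 min: 12:00–12:40.
That's 1 window.

1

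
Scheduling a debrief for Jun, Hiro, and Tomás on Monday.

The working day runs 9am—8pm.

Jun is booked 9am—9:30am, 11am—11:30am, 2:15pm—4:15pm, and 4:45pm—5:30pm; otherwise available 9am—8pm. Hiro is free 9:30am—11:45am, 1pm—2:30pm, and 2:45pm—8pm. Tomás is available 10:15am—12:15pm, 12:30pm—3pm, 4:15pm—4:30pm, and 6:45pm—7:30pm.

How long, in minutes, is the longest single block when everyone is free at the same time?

Jun free within 09:00–20:00: 09:30–11:00, 11:30–14:15, 16:15–16:45, 17:30–20:00.
Jun ∩ Hiro: 09:30–11:00, 11:30–11:45, 13:00–14:15, 16:15–16:45, 17:30–20:00.
Jun ∩ Hiro ∩ Tomás: 10:15–11:00, 11:30–11:45, 13:00–14:15, 16:15–16:30, 18:45–19:30.
Common window lengths: 45, 15, 75, 15, 45 min; longest is 75.

75 minutes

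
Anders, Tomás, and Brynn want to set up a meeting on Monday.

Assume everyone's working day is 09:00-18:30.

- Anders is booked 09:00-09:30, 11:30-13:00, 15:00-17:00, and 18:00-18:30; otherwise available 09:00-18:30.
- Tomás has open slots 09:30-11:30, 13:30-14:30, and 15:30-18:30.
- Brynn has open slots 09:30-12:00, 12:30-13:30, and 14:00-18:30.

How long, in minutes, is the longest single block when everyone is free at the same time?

Anders free within 09:00–18:30: 09:30–11:30, 13:00–15:00, 17:00–18:00.
Anders ∩ Tomás: 09:30–11:30, 13:30–14:30, 17:00–18:00.
Anders ∩ Tomás ∩ Brynn: 09:30–11:30, 14:00–14:30, 17:00–18:00.
Common window lengths: 120, 30, 60 min; longest is 120.

120 minutes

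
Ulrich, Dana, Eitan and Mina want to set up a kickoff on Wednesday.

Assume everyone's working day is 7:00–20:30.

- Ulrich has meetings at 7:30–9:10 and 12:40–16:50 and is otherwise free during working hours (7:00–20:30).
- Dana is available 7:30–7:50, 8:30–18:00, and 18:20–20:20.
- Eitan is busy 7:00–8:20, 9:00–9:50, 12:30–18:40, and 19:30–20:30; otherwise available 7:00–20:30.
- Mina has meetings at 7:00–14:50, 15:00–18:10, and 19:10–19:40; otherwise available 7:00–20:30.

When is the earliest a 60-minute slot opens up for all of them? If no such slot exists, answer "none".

Ulrich free within 07:00–20:30: 07:00–07:30, 09:10–12:40, 16:50–20:30.
Eitan free within 07:00–20:30: 08:20–09:00, 09:50–12:30, 18:40–19:30.
Mina free within 07:00–20:30: 14:50–15:00, 18:10–19:10, 19:40–20:30.
Ulrich ∩ Dana: 09:10–12:40, 16:50–18:00, 18:20–20:20.
Ulrich ∩ Dana ∩ Eitan: 09:50–12:30, 18:40–19:30.
Ulrich ∩ Dana ∩ Eitan ∩ Mina: 18:40–19:10.
Windows ≥ 60 min: (none).

none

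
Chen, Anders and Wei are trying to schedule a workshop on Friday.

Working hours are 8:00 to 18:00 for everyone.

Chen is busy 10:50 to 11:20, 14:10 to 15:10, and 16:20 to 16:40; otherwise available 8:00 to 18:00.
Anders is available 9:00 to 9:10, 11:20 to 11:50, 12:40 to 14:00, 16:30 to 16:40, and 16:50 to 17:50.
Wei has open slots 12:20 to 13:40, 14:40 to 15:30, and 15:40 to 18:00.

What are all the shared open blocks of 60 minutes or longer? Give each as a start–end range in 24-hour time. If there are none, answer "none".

Chen free within 08:00–18:00: 08:00–10:50, 11:20–14:10, 15:10–16:20, 16:40–18:00.
Chen ∩ Anders: 09:00–09:10, 11:20–11:50, 12:40–14:00, 16:50–17:50.
Chen ∩ Anders ∩ Wei: 12:40–13:40, 16:50–17:50.
Windows ≥ 60 min: 12:40–13:40, 16:50–17:50.

12:40–13:40, 16:50–17:50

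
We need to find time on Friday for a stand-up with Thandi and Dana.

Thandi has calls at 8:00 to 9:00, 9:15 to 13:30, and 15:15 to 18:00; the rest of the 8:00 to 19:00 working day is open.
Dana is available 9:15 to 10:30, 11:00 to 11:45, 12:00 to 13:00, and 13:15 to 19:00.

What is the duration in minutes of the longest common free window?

Thandi free within 08:00–19:00: 09:00–09:15, 13:30–15:15, 18:00–19:00.
Thandi ∩ Dana: 13:30–15:15, 18:00–19:00.
Common window lengths: 105, 60 min; longest is 105.

105 minutes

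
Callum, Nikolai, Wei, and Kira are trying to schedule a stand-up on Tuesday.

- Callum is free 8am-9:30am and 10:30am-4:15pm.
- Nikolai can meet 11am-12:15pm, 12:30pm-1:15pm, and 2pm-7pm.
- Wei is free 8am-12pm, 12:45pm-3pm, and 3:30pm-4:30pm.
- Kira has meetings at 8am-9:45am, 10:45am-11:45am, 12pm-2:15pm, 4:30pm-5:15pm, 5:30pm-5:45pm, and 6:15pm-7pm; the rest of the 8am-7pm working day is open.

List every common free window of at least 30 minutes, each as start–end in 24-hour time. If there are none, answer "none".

Kira free within 08:00–19:00: 09:45–10:45, 11:45–12:00, 14:15–16:30, 17:15–17:30, 17:45–18:15.
Callum ∩ Nikolai: 11:00–12:15, 12:30–13:15, 14:00–16:15.
Callum ∩ Nikolai ∩ Wei: 11:00–12:00, 12:45–13:15, 14:00–15:00, 15:30–16:15.
Callum ∩ Nikolai ∩ Wei ∩ Kira: 11:45–12:00, 14:15–15:00, 15:30–16:15.
Windows ≥ 30 min: 14:15–15:00, 15:30–16:15.

14:15–15:00, 15:30–16:15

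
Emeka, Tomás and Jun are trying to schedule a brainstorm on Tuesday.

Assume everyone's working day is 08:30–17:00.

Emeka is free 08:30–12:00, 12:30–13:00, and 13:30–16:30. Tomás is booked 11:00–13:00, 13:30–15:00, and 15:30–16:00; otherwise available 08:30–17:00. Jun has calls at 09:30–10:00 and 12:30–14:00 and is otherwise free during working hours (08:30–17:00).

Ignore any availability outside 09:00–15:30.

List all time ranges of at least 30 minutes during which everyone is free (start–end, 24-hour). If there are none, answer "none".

09:00–09:30, 10:00–11:00, 15:00–15:30

Tomás free within 08:30–17:00: 08:30–11:00, 13:00–13:30, 15:00–15:30, 16:00–17:00.
Jun free within 08:30–17:00: 08:30–09:30, 10:00–12:30, 14:00–17:00.
Emeka ∩ Tomás: 08:30–11:00, 15:00–15:30, 16:00–16:30.
Emeka ∩ Tomás ∩ Jun: 08:30–09:30, 10:00–11:00, 15:00–15:30, 16:00–16:30.
Restricted to 09:00–15:30: 09:00–09:30, 10:00–11:00, 15:00–15:30.
Windows ≥ 30 min: 09:00–09:30, 10:00–11:00, 15:00–15:30.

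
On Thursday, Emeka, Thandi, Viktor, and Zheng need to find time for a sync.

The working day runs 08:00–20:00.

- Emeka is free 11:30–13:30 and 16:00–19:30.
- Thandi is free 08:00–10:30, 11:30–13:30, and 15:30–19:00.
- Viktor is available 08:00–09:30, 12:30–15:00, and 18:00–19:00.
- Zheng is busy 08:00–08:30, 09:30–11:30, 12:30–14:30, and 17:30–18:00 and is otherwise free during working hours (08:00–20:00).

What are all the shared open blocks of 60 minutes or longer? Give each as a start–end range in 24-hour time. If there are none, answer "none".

Zheng free within 08:00–20:00: 08:30–09:30, 11:30–12:30, 14:30–17:30, 18:00–20:00.
Emeka ∩ Thandi: 11:30–13:30, 16:00–19:00.
Emeka ∩ Thandi ∩ Viktor: 12:30–13:30, 18:00–19:00.
Emeka ∩ Thandi ∩ Viktor ∩ Zheng: 18:00–19:00.
Windows ≥ 60 min: 18:00–19:00.

18:00–19:00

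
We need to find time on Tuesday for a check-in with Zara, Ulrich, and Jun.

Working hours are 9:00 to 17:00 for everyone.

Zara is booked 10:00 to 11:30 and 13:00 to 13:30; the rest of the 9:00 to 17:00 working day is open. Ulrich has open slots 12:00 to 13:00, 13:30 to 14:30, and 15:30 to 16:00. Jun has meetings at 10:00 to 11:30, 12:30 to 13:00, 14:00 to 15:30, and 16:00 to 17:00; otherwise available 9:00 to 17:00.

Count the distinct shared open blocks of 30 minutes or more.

3

Zara free within 09:00–17:00: 09:00–10:00, 11:30–13:00, 13:30–17:00.
Jun free within 09:00–17:00: 09:00–10:00, 11:30–12:30, 13:00–14:00, 15:30–16:00.
Zara ∩ Ulrich: 12:00–13:00, 13:30–14:30, 15:30–16:00.
Zara ∩ Ulrich ∩ Jun: 12:00–12:30, 13:30–14:00, 15:30–16:00.
Windows ≥ 30 min: 12:00–12:30, 13:30–14:00, 15:30–16:00.
That's 3 windows.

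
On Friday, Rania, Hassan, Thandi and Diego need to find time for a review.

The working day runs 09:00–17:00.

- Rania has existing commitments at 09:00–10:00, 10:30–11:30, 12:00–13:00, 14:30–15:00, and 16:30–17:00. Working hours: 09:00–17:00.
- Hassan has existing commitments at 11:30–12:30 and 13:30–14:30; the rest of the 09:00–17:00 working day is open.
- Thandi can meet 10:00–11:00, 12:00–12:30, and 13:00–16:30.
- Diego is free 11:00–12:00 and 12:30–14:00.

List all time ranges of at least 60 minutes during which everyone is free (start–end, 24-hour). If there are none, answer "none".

Rania free within 09:00–17:00: 10:00–10:30, 11:30–12:00, 13:00–14:30, 15:00–16:30.
Hassan free within 09:00–17:00: 09:00–11:30, 12:30–13:30, 14:30–17:00.
Rania ∩ Hassan: 10:00–10:30, 13:00–13:30, 15:00–16:30.
Rania ∩ Hassan ∩ Thandi: 10:00–10:30, 13:00–13:30, 15:00–16:30.
Rania ∩ Hassan ∩ Thandi ∩ Diego: 13:00–13:30.
Windows ≥ 60 min: (none).

none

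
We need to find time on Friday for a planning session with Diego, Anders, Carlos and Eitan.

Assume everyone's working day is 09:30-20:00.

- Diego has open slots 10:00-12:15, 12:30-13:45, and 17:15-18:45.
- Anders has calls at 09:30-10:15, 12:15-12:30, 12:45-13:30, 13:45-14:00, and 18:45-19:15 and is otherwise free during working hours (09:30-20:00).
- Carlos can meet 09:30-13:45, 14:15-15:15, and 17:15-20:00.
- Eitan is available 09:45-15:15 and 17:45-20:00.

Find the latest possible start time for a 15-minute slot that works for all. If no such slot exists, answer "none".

Anders free within 09:30–20:00: 10:15–12:15, 12:30–12:45, 13:30–13:45, 14:00–18:45, 19:15–20:00.
Diego ∩ Anders: 10:15–12:15, 12:30–12:45, 13:30–13:45, 17:15–18:45.
Diego ∩ Anders ∩ Carlos: 10:15–12:15, 12:30–12:45, 13:30–13:45, 17:15–18:45.
Diego ∩ Anders ∩ Carlos ∩ Eitan: 10:15–12:15, 12:30–12:45, 13:30–13:45, 17:45–18:45.
Windows ≥ 15 min: 10:15–12:15, 12:30–12:45, 13:30–13:45, 17:45–18:45.
Latest start in the last window 17:45–18:45 is 18:45 − 15 min = 18:30.

18:30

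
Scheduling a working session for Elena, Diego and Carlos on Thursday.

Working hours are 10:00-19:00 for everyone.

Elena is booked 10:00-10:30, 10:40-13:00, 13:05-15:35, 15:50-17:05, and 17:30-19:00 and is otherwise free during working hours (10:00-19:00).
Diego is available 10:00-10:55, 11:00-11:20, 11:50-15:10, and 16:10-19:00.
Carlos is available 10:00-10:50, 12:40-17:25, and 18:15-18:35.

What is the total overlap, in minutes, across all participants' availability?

35 minutes

Elena free within 10:00–19:00: 10:30–10:40, 13:00–13:05, 15:35–15:50, 17:05–17:30.
Elena ∩ Diego: 10:30–10:40, 13:00–13:05, 17:05–17:30.
Elena ∩ Diego ∩ Carlos: 10:30–10:40, 13:00–13:05, 17:05–17:25.
Total common minutes: 10 + 5 + 20 = 35.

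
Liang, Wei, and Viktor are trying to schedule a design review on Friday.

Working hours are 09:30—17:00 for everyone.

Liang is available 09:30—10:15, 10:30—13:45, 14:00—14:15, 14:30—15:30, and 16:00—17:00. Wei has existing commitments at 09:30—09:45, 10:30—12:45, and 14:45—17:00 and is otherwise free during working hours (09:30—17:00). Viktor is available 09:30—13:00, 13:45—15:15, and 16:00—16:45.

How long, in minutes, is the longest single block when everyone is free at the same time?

30 minutes

Wei free within 09:30–17:00: 09:45–10:30, 12:45–14:45.
Liang ∩ Wei: 09:45–10:15, 12:45–13:45, 14:00–14:15, 14:30–14:45.
Liang ∩ Wei ∩ Viktor: 09:45–10:15, 12:45–13:00, 14:00–14:15, 14:30–14:45.
Common window lengths: 30, 15, 15, 15 min; longest is 30.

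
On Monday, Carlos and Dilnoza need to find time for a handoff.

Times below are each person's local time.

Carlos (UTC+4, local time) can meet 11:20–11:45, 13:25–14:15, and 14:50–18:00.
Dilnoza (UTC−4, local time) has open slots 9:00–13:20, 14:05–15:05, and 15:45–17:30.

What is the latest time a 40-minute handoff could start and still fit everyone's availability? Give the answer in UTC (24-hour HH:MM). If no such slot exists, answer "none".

Carlos → UTC: 07:20–07:45, 09:25–10:15, 10:50–14:00.
Dilnoza → UTC: 13:00–17:20, 18:05–19:05, 19:45–21:30.
Carlos ∩ Dilnoza: 13:00–14:00.
Windows ≥ 40 min: 13:00–14:00.
Latest start in the last window 13:00–14:00 is 14:00 − 40 min = 13:20.

13:20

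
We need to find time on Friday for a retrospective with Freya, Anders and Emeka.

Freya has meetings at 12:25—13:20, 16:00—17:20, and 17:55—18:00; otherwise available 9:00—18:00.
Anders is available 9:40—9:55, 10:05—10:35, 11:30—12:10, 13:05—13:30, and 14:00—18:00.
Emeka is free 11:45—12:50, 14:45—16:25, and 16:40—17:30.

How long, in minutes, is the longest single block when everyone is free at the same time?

Freya free within 09:00–18:00: 09:00–12:25, 13:20–16:00, 17:20–17:55.
Freya ∩ Anders: 09:40–09:55, 10:05–10:35, 11:30–12:10, 13:20–13:30, 14:00–16:00, 17:20–17:55.
Freya ∩ Anders ∩ Emeka: 11:45–12:10, 14:45–16:00, 17:20–17:30.
Common window lengths: 25, 75, 10 min; longest is 75.

75 minutes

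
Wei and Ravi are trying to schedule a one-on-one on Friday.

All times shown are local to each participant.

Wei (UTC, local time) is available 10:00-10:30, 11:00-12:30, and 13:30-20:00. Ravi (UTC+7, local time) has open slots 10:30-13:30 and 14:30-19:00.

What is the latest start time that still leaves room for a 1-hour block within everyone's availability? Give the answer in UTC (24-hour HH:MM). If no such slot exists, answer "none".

Wei → UTC: 10:00–10:30, 11:00–12:30, 13:30–20:00.
Ravi → UTC: 03:30–06:30, 07:30–12:00.
Wei ∩ Ravi: 10:00–10:30, 11:00–12:00.
Windows ≥ 60 min: 11:00–12:00.
Latest start in the last window 11:00–12:00 is 12:00 − 60 min = 11:00.

11:00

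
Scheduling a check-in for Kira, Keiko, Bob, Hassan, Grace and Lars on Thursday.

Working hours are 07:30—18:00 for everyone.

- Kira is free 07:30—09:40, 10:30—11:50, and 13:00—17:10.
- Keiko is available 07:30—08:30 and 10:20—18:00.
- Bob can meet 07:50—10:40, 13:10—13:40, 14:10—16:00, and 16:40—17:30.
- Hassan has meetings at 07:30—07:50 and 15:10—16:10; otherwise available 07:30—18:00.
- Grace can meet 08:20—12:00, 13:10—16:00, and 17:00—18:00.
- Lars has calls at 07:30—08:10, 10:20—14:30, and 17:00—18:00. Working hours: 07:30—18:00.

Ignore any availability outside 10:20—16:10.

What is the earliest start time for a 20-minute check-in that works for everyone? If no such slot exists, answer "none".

Hassan free within 07:30–18:00: 07:50–15:10, 16:10–18:00.
Lars free within 07:30–18:00: 08:10–10:20, 14:30–17:00.
Kira ∩ Keiko: 07:30–08:30, 10:30–11:50, 13:00–17:10.
Kira ∩ Keiko ∩ Bob: 07:50–08:30, 10:30–10:40, 13:10–13:40, 14:10–16:00, 16:40–17:10.
Kira ∩ Keiko ∩ Bob ∩ Hassan: 07:50–08:30, 10:30–10:40, 13:10–13:40, 14:10–15:10, 16:40–17:10.
Kira ∩ Keiko ∩ Bob ∩ Hassan ∩ Grace: 08:20–08:30, 10:30–10:40, 13:10–13:40, 14:10–15:10, 17:00–17:10.
Kira ∩ Keiko ∩ Bob ∩ Hassan ∩ Grace ∩ Lars: 08:20–08:30, 14:30–15:10.
Restricted to 10:20–16:10: 14:30–15:10.
Windows ≥ 20 min: 14:30–15:10.
Earliest such window starts at 14:30.

14:30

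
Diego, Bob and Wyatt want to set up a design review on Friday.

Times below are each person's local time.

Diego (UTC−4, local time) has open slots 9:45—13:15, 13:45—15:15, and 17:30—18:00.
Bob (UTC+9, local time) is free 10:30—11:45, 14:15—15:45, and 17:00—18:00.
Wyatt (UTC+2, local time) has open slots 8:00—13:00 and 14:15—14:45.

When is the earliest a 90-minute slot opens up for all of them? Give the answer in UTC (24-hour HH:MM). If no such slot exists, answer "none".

none

Diego → UTC: 13:45–17:15, 17:45–19:15, 21:30–22:00.
Bob → UTC: 01:30–02:45, 05:15–06:45, 08:00–09:00.
Wyatt → UTC: 06:00–11:00, 12:15–12:45.
Diego ∩ Bob: (none).
Diego ∩ Bob ∩ Wyatt: (none).
Windows ≥ 90 min: (none).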